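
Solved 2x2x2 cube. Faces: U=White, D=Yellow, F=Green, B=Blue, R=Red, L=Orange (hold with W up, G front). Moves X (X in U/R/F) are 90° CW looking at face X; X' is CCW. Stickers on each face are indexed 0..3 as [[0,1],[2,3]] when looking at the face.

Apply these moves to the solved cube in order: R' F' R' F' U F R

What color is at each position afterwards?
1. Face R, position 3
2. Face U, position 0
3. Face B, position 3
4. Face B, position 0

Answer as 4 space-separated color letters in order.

Answer: B R B R

Derivation:
After move 1 (R'): R=RRRR U=WBWB F=GWGW D=YGYG B=YBYB
After move 2 (F'): F=WWGG U=WBRR R=GRYR D=OOYG L=OBOW
After move 3 (R'): R=RRGY U=WYRY F=WBGR D=OWYG B=GBOB
After move 4 (F'): F=BRWG U=WYRG R=WROY D=BWYG L=OYOR
After move 5 (U): U=RWGY F=WRWG R=GBOY B=OYOB L=BROR
After move 6 (F): F=WWGR U=RWRR R=GBYY D=OGYG L=BBOW
After move 7 (R): R=YGYB U=RWRR F=WGGG D=OOYO B=RYWB
Query 1: R[3] = B
Query 2: U[0] = R
Query 3: B[3] = B
Query 4: B[0] = R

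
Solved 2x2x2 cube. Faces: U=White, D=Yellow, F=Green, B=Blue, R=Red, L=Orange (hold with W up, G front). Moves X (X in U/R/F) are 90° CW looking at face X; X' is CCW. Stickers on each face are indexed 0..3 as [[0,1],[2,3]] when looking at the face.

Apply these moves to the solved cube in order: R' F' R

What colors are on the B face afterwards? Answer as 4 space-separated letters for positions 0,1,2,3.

After move 1 (R'): R=RRRR U=WBWB F=GWGW D=YGYG B=YBYB
After move 2 (F'): F=WWGG U=WBRR R=GRYR D=OOYG L=OBOW
After move 3 (R): R=YGRR U=WWRG F=WOGG D=OYYY B=RBBB
Query: B face = RBBB

Answer: R B B B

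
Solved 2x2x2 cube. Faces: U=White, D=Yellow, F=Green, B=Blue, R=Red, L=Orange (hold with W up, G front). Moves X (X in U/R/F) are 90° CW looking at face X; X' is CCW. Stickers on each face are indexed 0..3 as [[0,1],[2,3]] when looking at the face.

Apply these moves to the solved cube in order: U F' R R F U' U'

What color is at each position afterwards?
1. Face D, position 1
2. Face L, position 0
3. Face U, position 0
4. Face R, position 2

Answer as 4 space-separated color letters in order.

Answer: R B W Y

Derivation:
After move 1 (U): U=WWWW F=RRGG R=BBRR B=OOBB L=GGOO
After move 2 (F'): F=RGRG U=WWBR R=YBYR D=GOYY L=GWOW
After move 3 (R): R=YYRB U=WGBG F=RORY D=GBYO B=ROWB
After move 4 (R): R=RYBY U=WOBY F=RBRO D=GWYR B=GOGB
After move 5 (F): F=RROB U=WOWW R=BYYY D=BRYR L=GGOW
After move 6 (U'): U=OWWW F=GGOB R=RRYY B=BYGB L=GOOW
After move 7 (U'): U=WWOW F=GOOB R=GGYY B=RRGB L=BYOW
Query 1: D[1] = R
Query 2: L[0] = B
Query 3: U[0] = W
Query 4: R[2] = Y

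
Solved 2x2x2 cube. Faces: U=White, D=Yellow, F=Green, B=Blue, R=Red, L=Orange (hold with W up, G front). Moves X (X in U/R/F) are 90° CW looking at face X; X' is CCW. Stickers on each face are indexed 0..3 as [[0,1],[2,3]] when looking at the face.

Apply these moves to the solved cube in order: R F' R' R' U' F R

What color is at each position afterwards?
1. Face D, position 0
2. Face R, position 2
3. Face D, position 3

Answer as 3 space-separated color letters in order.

Answer: R B R

Derivation:
After move 1 (R): R=RRRR U=WGWG F=GYGY D=YBYB B=WBWB
After move 2 (F'): F=YYGG U=WGRR R=BRYR D=OOYB L=OGOW
After move 3 (R'): R=RRBY U=WWRW F=YGGR D=OYYG B=BBOB
After move 4 (R'): R=RYRB U=WORB F=YWGW D=OGYR B=GBYB
After move 5 (U'): U=OBWR F=OGGW R=YWRB B=RYYB L=GBOW
After move 6 (F): F=GOWG U=OBWB R=WWRB D=RYYR L=GOOG
After move 7 (R): R=RWBW U=OOWG F=GYWR D=RYYR B=BYBB
Query 1: D[0] = R
Query 2: R[2] = B
Query 3: D[3] = R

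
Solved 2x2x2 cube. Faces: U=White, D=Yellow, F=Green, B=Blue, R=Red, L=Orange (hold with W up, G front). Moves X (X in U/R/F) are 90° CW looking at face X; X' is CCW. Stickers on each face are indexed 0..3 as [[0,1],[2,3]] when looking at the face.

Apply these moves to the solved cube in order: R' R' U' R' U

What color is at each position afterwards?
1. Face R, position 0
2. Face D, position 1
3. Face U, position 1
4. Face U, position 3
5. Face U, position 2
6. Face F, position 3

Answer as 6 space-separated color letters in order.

Answer: W O Y G R W

Derivation:
After move 1 (R'): R=RRRR U=WBWB F=GWGW D=YGYG B=YBYB
After move 2 (R'): R=RRRR U=WYWY F=GBGB D=YWYW B=GBGB
After move 3 (U'): U=YYWW F=OOGB R=GBRR B=RRGB L=GBOO
After move 4 (R'): R=BRGR U=YGWR F=OYGW D=YOYB B=WRWB
After move 5 (U): U=WYRG F=BRGW R=WRGR B=GBWB L=OYOO
Query 1: R[0] = W
Query 2: D[1] = O
Query 3: U[1] = Y
Query 4: U[3] = G
Query 5: U[2] = R
Query 6: F[3] = W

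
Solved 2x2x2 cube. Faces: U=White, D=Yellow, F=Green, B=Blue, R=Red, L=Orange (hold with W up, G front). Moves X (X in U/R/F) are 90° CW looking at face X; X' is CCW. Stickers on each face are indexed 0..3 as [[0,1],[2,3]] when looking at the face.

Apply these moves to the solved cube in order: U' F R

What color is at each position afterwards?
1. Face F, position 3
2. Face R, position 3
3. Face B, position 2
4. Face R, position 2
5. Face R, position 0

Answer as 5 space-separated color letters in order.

Answer: Y G W R W

Derivation:
After move 1 (U'): U=WWWW F=OOGG R=GGRR B=RRBB L=BBOO
After move 2 (F): F=GOGO U=WWOB R=WGWR D=RGYY L=BYOY
After move 3 (R): R=WWRG U=WOOO F=GGGY D=RBYR B=BRWB
Query 1: F[3] = Y
Query 2: R[3] = G
Query 3: B[2] = W
Query 4: R[2] = R
Query 5: R[0] = W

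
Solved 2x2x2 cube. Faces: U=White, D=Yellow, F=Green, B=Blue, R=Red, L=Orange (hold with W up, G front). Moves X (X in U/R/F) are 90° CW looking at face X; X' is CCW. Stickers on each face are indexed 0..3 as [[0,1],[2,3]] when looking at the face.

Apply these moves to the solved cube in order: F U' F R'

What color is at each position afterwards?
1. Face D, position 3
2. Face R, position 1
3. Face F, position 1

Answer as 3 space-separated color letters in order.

After move 1 (F): F=GGGG U=WWOO R=WRWR D=RRYY L=OYOY
After move 2 (U'): U=WOWO F=OYGG R=GGWR B=WRBB L=BBOY
After move 3 (F): F=GOGY U=WOYB R=WGOR D=WGYY L=BROR
After move 4 (R'): R=GRWO U=WBYW F=GOGB D=WOYY B=YRGB
Query 1: D[3] = Y
Query 2: R[1] = R
Query 3: F[1] = O

Answer: Y R O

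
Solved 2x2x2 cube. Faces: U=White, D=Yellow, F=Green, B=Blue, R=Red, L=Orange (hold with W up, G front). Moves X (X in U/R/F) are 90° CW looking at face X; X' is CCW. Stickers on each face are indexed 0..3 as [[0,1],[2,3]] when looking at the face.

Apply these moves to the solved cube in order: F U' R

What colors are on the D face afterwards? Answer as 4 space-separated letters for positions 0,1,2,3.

Answer: R B Y W

Derivation:
After move 1 (F): F=GGGG U=WWOO R=WRWR D=RRYY L=OYOY
After move 2 (U'): U=WOWO F=OYGG R=GGWR B=WRBB L=BBOY
After move 3 (R): R=WGRG U=WYWG F=ORGY D=RBYW B=OROB
Query: D face = RBYW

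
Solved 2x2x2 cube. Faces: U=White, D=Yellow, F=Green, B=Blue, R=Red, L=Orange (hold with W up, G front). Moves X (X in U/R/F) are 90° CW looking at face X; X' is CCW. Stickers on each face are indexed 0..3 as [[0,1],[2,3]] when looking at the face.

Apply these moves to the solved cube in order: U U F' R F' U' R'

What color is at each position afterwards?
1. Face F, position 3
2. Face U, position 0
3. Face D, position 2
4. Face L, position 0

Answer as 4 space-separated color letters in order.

After move 1 (U): U=WWWW F=RRGG R=BBRR B=OOBB L=GGOO
After move 2 (U): U=WWWW F=BBGG R=OORR B=GGBB L=RROO
After move 3 (F'): F=BGBG U=WWOR R=YOYR D=ROYY L=RWOW
After move 4 (R): R=YYRO U=WGOG F=BOBY D=RBYG B=RGWB
After move 5 (F'): F=OYBB U=WGYR R=BYRO D=WWYG L=RGOO
After move 6 (U'): U=GRWY F=RGBB R=OYRO B=BYWB L=RGOO
After move 7 (R'): R=YOOR U=GWWB F=RRBY D=WGYB B=GYWB
Query 1: F[3] = Y
Query 2: U[0] = G
Query 3: D[2] = Y
Query 4: L[0] = R

Answer: Y G Y R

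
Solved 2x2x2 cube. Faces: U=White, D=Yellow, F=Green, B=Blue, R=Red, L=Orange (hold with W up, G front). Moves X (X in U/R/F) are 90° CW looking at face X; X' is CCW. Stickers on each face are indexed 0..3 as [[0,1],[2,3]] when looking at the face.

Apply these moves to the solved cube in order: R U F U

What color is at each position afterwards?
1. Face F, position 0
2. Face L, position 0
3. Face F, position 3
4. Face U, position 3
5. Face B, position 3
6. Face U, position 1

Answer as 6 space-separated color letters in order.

Answer: G G R W B W

Derivation:
After move 1 (R): R=RRRR U=WGWG F=GYGY D=YBYB B=WBWB
After move 2 (U): U=WWGG F=RRGY R=WBRR B=OOWB L=GYOO
After move 3 (F): F=GRYR U=WWOY R=GBGR D=RWYB L=GYOB
After move 4 (U): U=OWYW F=GBYR R=OOGR B=GYWB L=GROB
Query 1: F[0] = G
Query 2: L[0] = G
Query 3: F[3] = R
Query 4: U[3] = W
Query 5: B[3] = B
Query 6: U[1] = W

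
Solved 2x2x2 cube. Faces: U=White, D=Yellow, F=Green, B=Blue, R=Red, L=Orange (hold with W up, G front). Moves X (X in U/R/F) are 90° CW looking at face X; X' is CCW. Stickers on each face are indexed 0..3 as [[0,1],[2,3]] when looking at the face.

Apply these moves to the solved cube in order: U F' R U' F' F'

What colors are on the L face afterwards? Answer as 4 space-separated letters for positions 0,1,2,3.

After move 1 (U): U=WWWW F=RRGG R=BBRR B=OOBB L=GGOO
After move 2 (F'): F=RGRG U=WWBR R=YBYR D=GOYY L=GWOW
After move 3 (R): R=YYRB U=WGBG F=RORY D=GBYO B=ROWB
After move 4 (U'): U=GGWB F=GWRY R=RORB B=YYWB L=ROOW
After move 5 (F'): F=WYGR U=GGRR R=BOGB D=OWYO L=RBOW
After move 6 (F'): F=YRWG U=GGBG R=WOOB D=BWYO L=RROR
Query: L face = RROR

Answer: R R O R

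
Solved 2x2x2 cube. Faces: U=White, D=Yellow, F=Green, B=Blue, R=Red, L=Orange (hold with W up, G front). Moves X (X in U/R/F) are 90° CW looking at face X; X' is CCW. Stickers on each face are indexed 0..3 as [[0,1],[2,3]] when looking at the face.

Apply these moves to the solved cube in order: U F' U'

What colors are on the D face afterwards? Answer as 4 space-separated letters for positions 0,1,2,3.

Answer: G O Y Y

Derivation:
After move 1 (U): U=WWWW F=RRGG R=BBRR B=OOBB L=GGOO
After move 2 (F'): F=RGRG U=WWBR R=YBYR D=GOYY L=GWOW
After move 3 (U'): U=WRWB F=GWRG R=RGYR B=YBBB L=OOOW
Query: D face = GOYY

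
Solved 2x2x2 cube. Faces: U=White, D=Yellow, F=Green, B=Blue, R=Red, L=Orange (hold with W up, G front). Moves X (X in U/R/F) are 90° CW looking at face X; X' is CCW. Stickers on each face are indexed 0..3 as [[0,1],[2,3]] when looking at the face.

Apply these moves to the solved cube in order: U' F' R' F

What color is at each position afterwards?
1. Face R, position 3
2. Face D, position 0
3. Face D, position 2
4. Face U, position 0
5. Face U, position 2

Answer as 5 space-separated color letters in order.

After move 1 (U'): U=WWWW F=OOGG R=GGRR B=RRBB L=BBOO
After move 2 (F'): F=OGOG U=WWGR R=YGYR D=BOYY L=BWOW
After move 3 (R'): R=GRYY U=WBGR F=OWOR D=BGYG B=YROB
After move 4 (F): F=OORW U=WBWW R=GRRY D=YGYG L=BBOG
Query 1: R[3] = Y
Query 2: D[0] = Y
Query 3: D[2] = Y
Query 4: U[0] = W
Query 5: U[2] = W

Answer: Y Y Y W W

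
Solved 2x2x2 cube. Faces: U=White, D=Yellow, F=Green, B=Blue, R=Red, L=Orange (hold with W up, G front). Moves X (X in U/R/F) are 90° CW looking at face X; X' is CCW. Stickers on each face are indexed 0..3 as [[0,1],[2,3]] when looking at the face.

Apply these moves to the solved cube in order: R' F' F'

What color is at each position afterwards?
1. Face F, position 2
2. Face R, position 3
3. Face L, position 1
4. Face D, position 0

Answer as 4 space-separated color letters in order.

After move 1 (R'): R=RRRR U=WBWB F=GWGW D=YGYG B=YBYB
After move 2 (F'): F=WWGG U=WBRR R=GRYR D=OOYG L=OBOW
After move 3 (F'): F=WGWG U=WBGY R=OROR D=BWYG L=OROR
Query 1: F[2] = W
Query 2: R[3] = R
Query 3: L[1] = R
Query 4: D[0] = B

Answer: W R R B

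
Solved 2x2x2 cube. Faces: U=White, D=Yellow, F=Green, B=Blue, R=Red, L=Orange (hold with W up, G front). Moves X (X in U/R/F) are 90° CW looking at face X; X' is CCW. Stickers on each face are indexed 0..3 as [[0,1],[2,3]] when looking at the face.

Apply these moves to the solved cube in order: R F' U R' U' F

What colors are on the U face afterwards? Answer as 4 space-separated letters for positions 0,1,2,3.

After move 1 (R): R=RRRR U=WGWG F=GYGY D=YBYB B=WBWB
After move 2 (F'): F=YYGG U=WGRR R=BRYR D=OOYB L=OGOW
After move 3 (U): U=RWRG F=BRGG R=WBYR B=OGWB L=YYOW
After move 4 (R'): R=BRWY U=RWRO F=BWGG D=ORYG B=BGOB
After move 5 (U'): U=WORR F=YYGG R=BWWY B=BROB L=BGOW
After move 6 (F): F=GYGY U=WOWG R=RWRY D=WBYG L=BOOR
Query: U face = WOWG

Answer: W O W G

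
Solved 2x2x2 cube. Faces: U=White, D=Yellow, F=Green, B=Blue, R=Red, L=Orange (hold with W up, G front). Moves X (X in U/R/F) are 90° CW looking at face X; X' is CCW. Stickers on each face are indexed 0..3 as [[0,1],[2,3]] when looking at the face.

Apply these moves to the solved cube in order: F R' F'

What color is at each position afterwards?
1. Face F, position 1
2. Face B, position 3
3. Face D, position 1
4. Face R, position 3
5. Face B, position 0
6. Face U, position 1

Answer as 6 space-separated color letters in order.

Answer: O B Y W Y B

Derivation:
After move 1 (F): F=GGGG U=WWOO R=WRWR D=RRYY L=OYOY
After move 2 (R'): R=RRWW U=WBOB F=GWGO D=RGYG B=YBRB
After move 3 (F'): F=WOGG U=WBRW R=GRRW D=YYYG L=OBOO
Query 1: F[1] = O
Query 2: B[3] = B
Query 3: D[1] = Y
Query 4: R[3] = W
Query 5: B[0] = Y
Query 6: U[1] = B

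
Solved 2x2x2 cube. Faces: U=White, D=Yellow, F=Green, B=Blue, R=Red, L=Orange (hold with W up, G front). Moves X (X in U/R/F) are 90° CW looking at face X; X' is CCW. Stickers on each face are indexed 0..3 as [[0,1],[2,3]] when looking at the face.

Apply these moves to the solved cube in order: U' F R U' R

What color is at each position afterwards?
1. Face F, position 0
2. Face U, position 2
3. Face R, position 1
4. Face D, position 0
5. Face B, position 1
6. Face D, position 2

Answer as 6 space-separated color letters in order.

Answer: B W G R W Y

Derivation:
After move 1 (U'): U=WWWW F=OOGG R=GGRR B=RRBB L=BBOO
After move 2 (F): F=GOGO U=WWOB R=WGWR D=RGYY L=BYOY
After move 3 (R): R=WWRG U=WOOO F=GGGY D=RBYR B=BRWB
After move 4 (U'): U=OOWO F=BYGY R=GGRG B=WWWB L=BROY
After move 5 (R): R=RGGG U=OYWY F=BBGR D=RWYW B=OWOB
Query 1: F[0] = B
Query 2: U[2] = W
Query 3: R[1] = G
Query 4: D[0] = R
Query 5: B[1] = W
Query 6: D[2] = Y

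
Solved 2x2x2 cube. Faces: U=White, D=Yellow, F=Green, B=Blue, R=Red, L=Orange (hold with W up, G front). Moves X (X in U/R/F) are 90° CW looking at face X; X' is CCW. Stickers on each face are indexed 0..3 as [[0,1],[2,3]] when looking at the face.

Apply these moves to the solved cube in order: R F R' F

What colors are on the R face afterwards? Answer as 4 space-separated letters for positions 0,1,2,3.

Answer: O R W G

Derivation:
After move 1 (R): R=RRRR U=WGWG F=GYGY D=YBYB B=WBWB
After move 2 (F): F=GGYY U=WGOO R=WRGR D=RRYB L=OYOB
After move 3 (R'): R=RRWG U=WWOW F=GGYO D=RGYY B=BBRB
After move 4 (F): F=YGOG U=WWBY R=ORWG D=WRYY L=OROG
Query: R face = ORWG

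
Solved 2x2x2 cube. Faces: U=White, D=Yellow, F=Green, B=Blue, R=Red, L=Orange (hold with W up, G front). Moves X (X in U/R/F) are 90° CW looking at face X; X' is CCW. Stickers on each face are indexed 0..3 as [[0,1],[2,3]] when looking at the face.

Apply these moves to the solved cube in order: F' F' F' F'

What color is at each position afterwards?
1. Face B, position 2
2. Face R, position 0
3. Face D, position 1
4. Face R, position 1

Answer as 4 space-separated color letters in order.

After move 1 (F'): F=GGGG U=WWRR R=YRYR D=OOYY L=OWOW
After move 2 (F'): F=GGGG U=WWYY R=OROR D=WWYY L=OROR
After move 3 (F'): F=GGGG U=WWOO R=WRWR D=RRYY L=OYOY
After move 4 (F'): F=GGGG U=WWWW R=RRRR D=YYYY L=OOOO
Query 1: B[2] = B
Query 2: R[0] = R
Query 3: D[1] = Y
Query 4: R[1] = R

Answer: B R Y R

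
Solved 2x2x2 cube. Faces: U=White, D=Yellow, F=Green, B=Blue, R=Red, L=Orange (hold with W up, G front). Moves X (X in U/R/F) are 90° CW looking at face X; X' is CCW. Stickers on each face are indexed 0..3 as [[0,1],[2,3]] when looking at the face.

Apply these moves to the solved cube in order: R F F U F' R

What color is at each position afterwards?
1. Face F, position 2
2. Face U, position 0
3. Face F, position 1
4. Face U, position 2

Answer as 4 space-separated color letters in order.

Answer: O B R W

Derivation:
After move 1 (R): R=RRRR U=WGWG F=GYGY D=YBYB B=WBWB
After move 2 (F): F=GGYY U=WGOO R=WRGR D=RRYB L=OYOB
After move 3 (F): F=YGYG U=WGBY R=OROR D=GWYB L=OROR
After move 4 (U): U=BWYG F=ORYG R=WBOR B=ORWB L=YGOR
After move 5 (F'): F=RGOY U=BWWO R=WBGR D=GRYB L=YGOY
After move 6 (R): R=GWRB U=BGWY F=RROB D=GWYO B=ORWB
Query 1: F[2] = O
Query 2: U[0] = B
Query 3: F[1] = R
Query 4: U[2] = W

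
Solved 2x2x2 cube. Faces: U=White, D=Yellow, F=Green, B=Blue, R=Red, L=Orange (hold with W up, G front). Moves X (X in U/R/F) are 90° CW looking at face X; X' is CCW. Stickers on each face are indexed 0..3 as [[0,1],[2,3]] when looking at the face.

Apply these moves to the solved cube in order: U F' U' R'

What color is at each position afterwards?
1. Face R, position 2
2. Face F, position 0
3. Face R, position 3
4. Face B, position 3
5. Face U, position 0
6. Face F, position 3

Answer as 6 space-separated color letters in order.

After move 1 (U): U=WWWW F=RRGG R=BBRR B=OOBB L=GGOO
After move 2 (F'): F=RGRG U=WWBR R=YBYR D=GOYY L=GWOW
After move 3 (U'): U=WRWB F=GWRG R=RGYR B=YBBB L=OOOW
After move 4 (R'): R=GRRY U=WBWY F=GRRB D=GWYG B=YBOB
Query 1: R[2] = R
Query 2: F[0] = G
Query 3: R[3] = Y
Query 4: B[3] = B
Query 5: U[0] = W
Query 6: F[3] = B

Answer: R G Y B W B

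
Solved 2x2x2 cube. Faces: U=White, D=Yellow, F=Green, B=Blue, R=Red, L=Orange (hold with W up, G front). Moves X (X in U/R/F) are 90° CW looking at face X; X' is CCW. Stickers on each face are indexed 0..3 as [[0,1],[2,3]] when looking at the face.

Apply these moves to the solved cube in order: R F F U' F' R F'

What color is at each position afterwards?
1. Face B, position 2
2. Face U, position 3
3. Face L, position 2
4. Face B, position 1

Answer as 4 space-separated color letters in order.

After move 1 (R): R=RRRR U=WGWG F=GYGY D=YBYB B=WBWB
After move 2 (F): F=GGYY U=WGOO R=WRGR D=RRYB L=OYOB
After move 3 (F): F=YGYG U=WGBY R=OROR D=GWYB L=OROR
After move 4 (U'): U=GYWB F=ORYG R=YGOR B=ORWB L=WBOR
After move 5 (F'): F=RGOY U=GYYO R=WGGR D=BRYB L=WBOW
After move 6 (R): R=GWRG U=GGYY F=RROB D=BWYO B=ORYB
After move 7 (F'): F=RBRO U=GGGR R=WWBG D=BWYO L=WYOY
Query 1: B[2] = Y
Query 2: U[3] = R
Query 3: L[2] = O
Query 4: B[1] = R

Answer: Y R O R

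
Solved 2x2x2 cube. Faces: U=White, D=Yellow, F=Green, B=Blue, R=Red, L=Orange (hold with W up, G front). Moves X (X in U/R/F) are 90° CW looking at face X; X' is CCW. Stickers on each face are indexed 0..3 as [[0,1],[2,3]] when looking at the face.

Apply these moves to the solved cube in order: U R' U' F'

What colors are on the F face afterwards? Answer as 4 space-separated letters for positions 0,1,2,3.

After move 1 (U): U=WWWW F=RRGG R=BBRR B=OOBB L=GGOO
After move 2 (R'): R=BRBR U=WBWO F=RWGW D=YRYG B=YOYB
After move 3 (U'): U=BOWW F=GGGW R=RWBR B=BRYB L=YOOO
After move 4 (F'): F=GWGG U=BORB R=RWYR D=OOYG L=YWOW
Query: F face = GWGG

Answer: G W G G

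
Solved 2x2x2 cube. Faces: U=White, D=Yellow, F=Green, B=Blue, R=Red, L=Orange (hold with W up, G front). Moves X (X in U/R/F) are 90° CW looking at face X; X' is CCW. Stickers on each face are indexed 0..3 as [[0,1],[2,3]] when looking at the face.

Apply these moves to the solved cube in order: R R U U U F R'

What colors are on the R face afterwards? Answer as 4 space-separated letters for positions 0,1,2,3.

After move 1 (R): R=RRRR U=WGWG F=GYGY D=YBYB B=WBWB
After move 2 (R): R=RRRR U=WYWY F=GBGB D=YWYW B=GBGB
After move 3 (U): U=WWYY F=RRGB R=GBRR B=OOGB L=GBOO
After move 4 (U): U=YWYW F=GBGB R=OORR B=GBGB L=RROO
After move 5 (U): U=YYWW F=OOGB R=GBRR B=RRGB L=GBOO
After move 6 (F): F=GOBO U=YYOB R=WBWR D=RGYW L=GYOW
After move 7 (R'): R=BRWW U=YGOR F=GYBB D=ROYO B=WRGB
Query: R face = BRWW

Answer: B R W W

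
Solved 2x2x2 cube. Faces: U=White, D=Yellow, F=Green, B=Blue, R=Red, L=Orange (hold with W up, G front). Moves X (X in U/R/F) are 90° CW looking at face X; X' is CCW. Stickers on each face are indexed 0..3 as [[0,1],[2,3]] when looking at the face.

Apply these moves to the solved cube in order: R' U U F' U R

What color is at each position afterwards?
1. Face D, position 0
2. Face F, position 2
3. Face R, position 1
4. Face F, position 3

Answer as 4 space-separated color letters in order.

After move 1 (R'): R=RRRR U=WBWB F=GWGW D=YGYG B=YBYB
After move 2 (U): U=WWBB F=RRGW R=YBRR B=OOYB L=GWOO
After move 3 (U): U=BWBW F=YBGW R=OORR B=GWYB L=RROO
After move 4 (F'): F=BWYG U=BWOR R=GOYR D=ROYG L=RWOB
After move 5 (U): U=OBRW F=GOYG R=GWYR B=RWYB L=BWOB
After move 6 (R): R=YGRW U=OORG F=GOYG D=RYYR B=WWBB
Query 1: D[0] = R
Query 2: F[2] = Y
Query 3: R[1] = G
Query 4: F[3] = G

Answer: R Y G G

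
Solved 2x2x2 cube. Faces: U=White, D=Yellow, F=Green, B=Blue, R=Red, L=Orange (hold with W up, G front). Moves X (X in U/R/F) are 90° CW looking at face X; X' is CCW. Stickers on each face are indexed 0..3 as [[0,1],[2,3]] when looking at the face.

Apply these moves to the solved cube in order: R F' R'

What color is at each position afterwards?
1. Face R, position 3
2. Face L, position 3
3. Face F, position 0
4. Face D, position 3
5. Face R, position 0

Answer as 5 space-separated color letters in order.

After move 1 (R): R=RRRR U=WGWG F=GYGY D=YBYB B=WBWB
After move 2 (F'): F=YYGG U=WGRR R=BRYR D=OOYB L=OGOW
After move 3 (R'): R=RRBY U=WWRW F=YGGR D=OYYG B=BBOB
Query 1: R[3] = Y
Query 2: L[3] = W
Query 3: F[0] = Y
Query 4: D[3] = G
Query 5: R[0] = R

Answer: Y W Y G R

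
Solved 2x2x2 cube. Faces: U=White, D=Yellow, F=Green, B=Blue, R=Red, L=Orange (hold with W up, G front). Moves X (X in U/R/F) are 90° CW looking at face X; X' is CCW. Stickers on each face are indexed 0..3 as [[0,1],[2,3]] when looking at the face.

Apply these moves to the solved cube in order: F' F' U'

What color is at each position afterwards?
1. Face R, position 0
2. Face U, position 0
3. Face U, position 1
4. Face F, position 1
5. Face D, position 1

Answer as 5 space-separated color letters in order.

After move 1 (F'): F=GGGG U=WWRR R=YRYR D=OOYY L=OWOW
After move 2 (F'): F=GGGG U=WWYY R=OROR D=WWYY L=OROR
After move 3 (U'): U=WYWY F=ORGG R=GGOR B=ORBB L=BBOR
Query 1: R[0] = G
Query 2: U[0] = W
Query 3: U[1] = Y
Query 4: F[1] = R
Query 5: D[1] = W

Answer: G W Y R W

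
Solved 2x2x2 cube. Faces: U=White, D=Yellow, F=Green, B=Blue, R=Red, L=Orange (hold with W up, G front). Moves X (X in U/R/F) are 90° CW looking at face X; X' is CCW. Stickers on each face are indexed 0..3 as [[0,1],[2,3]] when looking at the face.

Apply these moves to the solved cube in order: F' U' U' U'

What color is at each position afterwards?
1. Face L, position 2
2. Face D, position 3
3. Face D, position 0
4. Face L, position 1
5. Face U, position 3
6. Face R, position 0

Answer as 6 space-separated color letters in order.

Answer: O Y O G W B

Derivation:
After move 1 (F'): F=GGGG U=WWRR R=YRYR D=OOYY L=OWOW
After move 2 (U'): U=WRWR F=OWGG R=GGYR B=YRBB L=BBOW
After move 3 (U'): U=RRWW F=BBGG R=OWYR B=GGBB L=YROW
After move 4 (U'): U=RWRW F=YRGG R=BBYR B=OWBB L=GGOW
Query 1: L[2] = O
Query 2: D[3] = Y
Query 3: D[0] = O
Query 4: L[1] = G
Query 5: U[3] = W
Query 6: R[0] = B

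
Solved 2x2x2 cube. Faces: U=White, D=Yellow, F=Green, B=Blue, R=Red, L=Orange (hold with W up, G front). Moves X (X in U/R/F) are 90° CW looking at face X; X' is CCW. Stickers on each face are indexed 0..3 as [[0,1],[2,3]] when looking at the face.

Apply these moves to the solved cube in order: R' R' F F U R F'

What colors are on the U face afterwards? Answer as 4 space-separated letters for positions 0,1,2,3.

Answer: W R O R

Derivation:
After move 1 (R'): R=RRRR U=WBWB F=GWGW D=YGYG B=YBYB
After move 2 (R'): R=RRRR U=WYWY F=GBGB D=YWYW B=GBGB
After move 3 (F): F=GGBB U=WYOO R=WRYR D=RRYW L=OYOW
After move 4 (F): F=BGBG U=WYWY R=OROR D=YWYW L=OROR
After move 5 (U): U=WWYY F=ORBG R=GBOR B=ORGB L=BGOR
After move 6 (R): R=OGRB U=WRYG F=OWBW D=YGYO B=YRWB
After move 7 (F'): F=WWOB U=WROR R=GGYB D=GRYO L=BGOY
Query: U face = WROR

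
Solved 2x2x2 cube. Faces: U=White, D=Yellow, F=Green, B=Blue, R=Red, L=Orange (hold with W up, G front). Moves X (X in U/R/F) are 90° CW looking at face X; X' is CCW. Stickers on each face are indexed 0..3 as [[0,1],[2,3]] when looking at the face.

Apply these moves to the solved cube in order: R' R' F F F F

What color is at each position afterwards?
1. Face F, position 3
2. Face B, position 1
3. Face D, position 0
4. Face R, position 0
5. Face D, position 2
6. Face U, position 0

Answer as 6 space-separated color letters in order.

After move 1 (R'): R=RRRR U=WBWB F=GWGW D=YGYG B=YBYB
After move 2 (R'): R=RRRR U=WYWY F=GBGB D=YWYW B=GBGB
After move 3 (F): F=GGBB U=WYOO R=WRYR D=RRYW L=OYOW
After move 4 (F): F=BGBG U=WYWY R=OROR D=YWYW L=OROR
After move 5 (F): F=BBGG U=WYRR R=WRYR D=OOYW L=OYOW
After move 6 (F): F=GBGB U=WYWY R=RRRR D=YWYW L=OOOO
Query 1: F[3] = B
Query 2: B[1] = B
Query 3: D[0] = Y
Query 4: R[0] = R
Query 5: D[2] = Y
Query 6: U[0] = W

Answer: B B Y R Y W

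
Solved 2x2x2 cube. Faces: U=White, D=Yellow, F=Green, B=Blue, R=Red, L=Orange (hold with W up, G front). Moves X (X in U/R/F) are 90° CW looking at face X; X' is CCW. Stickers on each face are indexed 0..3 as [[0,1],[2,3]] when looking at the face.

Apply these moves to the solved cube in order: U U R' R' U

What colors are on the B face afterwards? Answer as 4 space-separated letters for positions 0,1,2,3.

After move 1 (U): U=WWWW F=RRGG R=BBRR B=OOBB L=GGOO
After move 2 (U): U=WWWW F=BBGG R=OORR B=GGBB L=RROO
After move 3 (R'): R=OROR U=WBWG F=BWGW D=YBYG B=YGYB
After move 4 (R'): R=RROO U=WYWY F=BBGG D=YWYW B=GGBB
After move 5 (U): U=WWYY F=RRGG R=GGOO B=RRBB L=BBOO
Query: B face = RRBB

Answer: R R B B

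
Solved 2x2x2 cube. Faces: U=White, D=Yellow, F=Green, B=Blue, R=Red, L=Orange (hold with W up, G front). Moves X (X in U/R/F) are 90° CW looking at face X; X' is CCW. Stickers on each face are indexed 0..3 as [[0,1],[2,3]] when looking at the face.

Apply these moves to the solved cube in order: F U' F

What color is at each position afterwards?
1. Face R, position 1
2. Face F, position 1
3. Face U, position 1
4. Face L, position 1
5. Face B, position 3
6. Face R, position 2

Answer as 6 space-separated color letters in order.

After move 1 (F): F=GGGG U=WWOO R=WRWR D=RRYY L=OYOY
After move 2 (U'): U=WOWO F=OYGG R=GGWR B=WRBB L=BBOY
After move 3 (F): F=GOGY U=WOYB R=WGOR D=WGYY L=BROR
Query 1: R[1] = G
Query 2: F[1] = O
Query 3: U[1] = O
Query 4: L[1] = R
Query 5: B[3] = B
Query 6: R[2] = O

Answer: G O O R B O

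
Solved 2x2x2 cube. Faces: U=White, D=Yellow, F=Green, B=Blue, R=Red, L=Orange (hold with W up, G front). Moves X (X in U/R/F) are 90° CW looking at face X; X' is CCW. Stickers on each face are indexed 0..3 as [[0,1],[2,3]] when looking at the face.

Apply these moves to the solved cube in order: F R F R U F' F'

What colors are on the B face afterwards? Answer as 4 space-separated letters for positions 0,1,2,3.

After move 1 (F): F=GGGG U=WWOO R=WRWR D=RRYY L=OYOY
After move 2 (R): R=WWRR U=WGOG F=GRGY D=RBYB B=OBWB
After move 3 (F): F=GGYR U=WGYY R=OWGR D=RWYB L=OROB
After move 4 (R): R=GORW U=WGYR F=GWYB D=RWYO B=YBGB
After move 5 (U): U=YWRG F=GOYB R=YBRW B=ORGB L=GWOB
After move 6 (F'): F=OBGY U=YWYR R=WBRW D=WBYO L=GGOR
After move 7 (F'): F=BYOG U=YWWR R=BBWW D=GRYO L=GROY
Query: B face = ORGB

Answer: O R G B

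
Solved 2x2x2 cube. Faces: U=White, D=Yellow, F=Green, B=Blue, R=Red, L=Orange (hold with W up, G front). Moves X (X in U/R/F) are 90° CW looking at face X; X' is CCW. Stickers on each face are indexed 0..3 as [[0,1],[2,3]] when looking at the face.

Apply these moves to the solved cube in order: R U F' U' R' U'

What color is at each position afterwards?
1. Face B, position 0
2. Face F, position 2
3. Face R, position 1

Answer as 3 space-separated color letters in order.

Answer: Y R R

Derivation:
After move 1 (R): R=RRRR U=WGWG F=GYGY D=YBYB B=WBWB
After move 2 (U): U=WWGG F=RRGY R=WBRR B=OOWB L=GYOO
After move 3 (F'): F=RYRG U=WWWR R=BBYR D=YOYB L=GGOG
After move 4 (U'): U=WRWW F=GGRG R=RYYR B=BBWB L=OOOG
After move 5 (R'): R=YRRY U=WWWB F=GRRW D=YGYG B=BBOB
After move 6 (U'): U=WBWW F=OORW R=GRRY B=YROB L=BBOG
Query 1: B[0] = Y
Query 2: F[2] = R
Query 3: R[1] = R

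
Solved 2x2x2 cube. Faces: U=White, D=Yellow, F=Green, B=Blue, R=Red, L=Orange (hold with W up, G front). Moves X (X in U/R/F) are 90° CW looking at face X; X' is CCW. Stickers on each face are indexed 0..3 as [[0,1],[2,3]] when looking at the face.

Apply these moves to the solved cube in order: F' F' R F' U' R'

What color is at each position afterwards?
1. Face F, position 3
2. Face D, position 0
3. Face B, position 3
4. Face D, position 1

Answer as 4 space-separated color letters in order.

Answer: O R B G

Derivation:
After move 1 (F'): F=GGGG U=WWRR R=YRYR D=OOYY L=OWOW
After move 2 (F'): F=GGGG U=WWYY R=OROR D=WWYY L=OROR
After move 3 (R): R=OORR U=WGYG F=GWGY D=WBYB B=YBWB
After move 4 (F'): F=WYGG U=WGOR R=BOWR D=RRYB L=OGOY
After move 5 (U'): U=GRWO F=OGGG R=WYWR B=BOWB L=YBOY
After move 6 (R'): R=YRWW U=GWWB F=ORGO D=RGYG B=BORB
Query 1: F[3] = O
Query 2: D[0] = R
Query 3: B[3] = B
Query 4: D[1] = G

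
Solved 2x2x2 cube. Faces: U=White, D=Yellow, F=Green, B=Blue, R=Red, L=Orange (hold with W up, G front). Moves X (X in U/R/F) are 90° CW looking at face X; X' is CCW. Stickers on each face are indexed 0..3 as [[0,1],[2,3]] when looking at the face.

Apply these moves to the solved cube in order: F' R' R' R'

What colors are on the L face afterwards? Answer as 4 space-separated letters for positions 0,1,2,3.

After move 1 (F'): F=GGGG U=WWRR R=YRYR D=OOYY L=OWOW
After move 2 (R'): R=RRYY U=WBRB F=GWGR D=OGYG B=YBOB
After move 3 (R'): R=RYRY U=WORY F=GBGB D=OWYR B=GBGB
After move 4 (R'): R=YYRR U=WGRG F=GOGY D=OBYB B=RBWB
Query: L face = OWOW

Answer: O W O W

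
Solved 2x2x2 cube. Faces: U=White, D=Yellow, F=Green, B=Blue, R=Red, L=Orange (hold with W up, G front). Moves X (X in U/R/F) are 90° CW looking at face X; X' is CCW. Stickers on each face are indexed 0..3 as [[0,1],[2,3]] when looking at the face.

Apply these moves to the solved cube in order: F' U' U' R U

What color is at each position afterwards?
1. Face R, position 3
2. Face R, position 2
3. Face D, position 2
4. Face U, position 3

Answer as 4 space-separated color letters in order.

After move 1 (F'): F=GGGG U=WWRR R=YRYR D=OOYY L=OWOW
After move 2 (U'): U=WRWR F=OWGG R=GGYR B=YRBB L=BBOW
After move 3 (U'): U=RRWW F=BBGG R=OWYR B=GGBB L=YROW
After move 4 (R): R=YORW U=RBWG F=BOGY D=OBYG B=WGRB
After move 5 (U): U=WRGB F=YOGY R=WGRW B=YRRB L=BOOW
Query 1: R[3] = W
Query 2: R[2] = R
Query 3: D[2] = Y
Query 4: U[3] = B

Answer: W R Y B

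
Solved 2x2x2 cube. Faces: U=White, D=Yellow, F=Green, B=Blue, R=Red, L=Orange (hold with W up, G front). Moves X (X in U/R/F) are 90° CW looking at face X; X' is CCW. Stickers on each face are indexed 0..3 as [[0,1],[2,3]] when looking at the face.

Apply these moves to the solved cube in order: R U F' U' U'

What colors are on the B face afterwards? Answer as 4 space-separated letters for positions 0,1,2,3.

Answer: R Y W B

Derivation:
After move 1 (R): R=RRRR U=WGWG F=GYGY D=YBYB B=WBWB
After move 2 (U): U=WWGG F=RRGY R=WBRR B=OOWB L=GYOO
After move 3 (F'): F=RYRG U=WWWR R=BBYR D=YOYB L=GGOG
After move 4 (U'): U=WRWW F=GGRG R=RYYR B=BBWB L=OOOG
After move 5 (U'): U=RWWW F=OORG R=GGYR B=RYWB L=BBOG
Query: B face = RYWB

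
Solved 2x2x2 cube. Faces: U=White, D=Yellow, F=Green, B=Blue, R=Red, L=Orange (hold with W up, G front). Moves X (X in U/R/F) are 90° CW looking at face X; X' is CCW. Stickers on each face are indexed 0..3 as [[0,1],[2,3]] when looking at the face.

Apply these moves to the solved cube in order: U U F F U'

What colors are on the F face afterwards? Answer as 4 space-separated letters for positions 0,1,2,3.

Answer: R R B B

Derivation:
After move 1 (U): U=WWWW F=RRGG R=BBRR B=OOBB L=GGOO
After move 2 (U): U=WWWW F=BBGG R=OORR B=GGBB L=RROO
After move 3 (F): F=GBGB U=WWOR R=WOWR D=ROYY L=RYOY
After move 4 (F): F=GGBB U=WWYY R=OORR D=WWYY L=RROO
After move 5 (U'): U=WYWY F=RRBB R=GGRR B=OOBB L=GGOO
Query: F face = RRBB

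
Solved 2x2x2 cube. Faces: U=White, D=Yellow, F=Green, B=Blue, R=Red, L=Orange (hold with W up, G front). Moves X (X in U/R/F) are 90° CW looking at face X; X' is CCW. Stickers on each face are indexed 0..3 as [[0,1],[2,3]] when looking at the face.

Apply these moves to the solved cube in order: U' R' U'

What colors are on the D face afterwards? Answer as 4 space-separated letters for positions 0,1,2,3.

Answer: Y O Y G

Derivation:
After move 1 (U'): U=WWWW F=OOGG R=GGRR B=RRBB L=BBOO
After move 2 (R'): R=GRGR U=WBWR F=OWGW D=YOYG B=YRYB
After move 3 (U'): U=BRWW F=BBGW R=OWGR B=GRYB L=YROO
Query: D face = YOYG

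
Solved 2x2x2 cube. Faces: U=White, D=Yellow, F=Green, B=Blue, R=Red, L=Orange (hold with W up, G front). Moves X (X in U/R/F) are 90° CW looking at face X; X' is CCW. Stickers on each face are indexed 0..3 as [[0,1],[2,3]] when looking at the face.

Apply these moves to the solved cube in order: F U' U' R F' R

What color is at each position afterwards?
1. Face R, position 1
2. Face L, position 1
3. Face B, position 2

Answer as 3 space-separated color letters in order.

Answer: B G B

Derivation:
After move 1 (F): F=GGGG U=WWOO R=WRWR D=RRYY L=OYOY
After move 2 (U'): U=WOWO F=OYGG R=GGWR B=WRBB L=BBOY
After move 3 (U'): U=OOWW F=BBGG R=OYWR B=GGBB L=WROY
After move 4 (R): R=WORY U=OBWG F=BRGY D=RBYG B=WGOB
After move 5 (F'): F=RYBG U=OBWR R=BORY D=RYYG L=WGOW
After move 6 (R): R=RBYO U=OYWG F=RYBG D=ROYW B=RGBB
Query 1: R[1] = B
Query 2: L[1] = G
Query 3: B[2] = B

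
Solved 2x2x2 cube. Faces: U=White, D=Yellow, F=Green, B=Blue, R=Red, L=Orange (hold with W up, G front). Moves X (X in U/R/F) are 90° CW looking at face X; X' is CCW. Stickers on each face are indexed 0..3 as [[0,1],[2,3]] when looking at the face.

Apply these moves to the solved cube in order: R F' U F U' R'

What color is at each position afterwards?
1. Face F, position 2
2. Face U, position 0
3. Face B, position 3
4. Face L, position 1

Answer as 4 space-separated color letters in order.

Answer: G W B G

Derivation:
After move 1 (R): R=RRRR U=WGWG F=GYGY D=YBYB B=WBWB
After move 2 (F'): F=YYGG U=WGRR R=BRYR D=OOYB L=OGOW
After move 3 (U): U=RWRG F=BRGG R=WBYR B=OGWB L=YYOW
After move 4 (F): F=GBGR U=RWWY R=RBGR D=YWYB L=YOOO
After move 5 (U'): U=WYRW F=YOGR R=GBGR B=RBWB L=OGOO
After move 6 (R'): R=BRGG U=WWRR F=YYGW D=YOYR B=BBWB
Query 1: F[2] = G
Query 2: U[0] = W
Query 3: B[3] = B
Query 4: L[1] = G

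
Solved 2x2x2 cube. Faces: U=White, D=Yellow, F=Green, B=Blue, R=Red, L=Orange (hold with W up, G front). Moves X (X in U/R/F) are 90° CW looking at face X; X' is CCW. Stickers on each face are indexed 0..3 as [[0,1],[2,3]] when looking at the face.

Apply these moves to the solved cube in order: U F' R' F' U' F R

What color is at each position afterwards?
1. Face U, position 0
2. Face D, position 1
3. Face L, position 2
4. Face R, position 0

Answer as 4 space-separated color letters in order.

Answer: B O O B

Derivation:
After move 1 (U): U=WWWW F=RRGG R=BBRR B=OOBB L=GGOO
After move 2 (F'): F=RGRG U=WWBR R=YBYR D=GOYY L=GWOW
After move 3 (R'): R=BRYY U=WBBO F=RWRR D=GGYG B=YOOB
After move 4 (F'): F=WRRR U=WBBY R=GRGY D=WWYG L=GOOB
After move 5 (U'): U=BYWB F=GORR R=WRGY B=GROB L=YOOB
After move 6 (F): F=RGRO U=BYBO R=WRBY D=GWYG L=YWOW
After move 7 (R): R=BWYR U=BGBO F=RWRG D=GOYG B=ORYB
Query 1: U[0] = B
Query 2: D[1] = O
Query 3: L[2] = O
Query 4: R[0] = B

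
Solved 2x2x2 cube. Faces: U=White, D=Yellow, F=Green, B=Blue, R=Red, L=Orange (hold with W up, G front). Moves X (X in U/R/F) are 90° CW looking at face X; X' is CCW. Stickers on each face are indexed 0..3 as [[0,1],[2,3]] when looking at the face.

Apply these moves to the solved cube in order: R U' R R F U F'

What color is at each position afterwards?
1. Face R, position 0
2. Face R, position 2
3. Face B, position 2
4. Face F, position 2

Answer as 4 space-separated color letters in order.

Answer: R Y O W

Derivation:
After move 1 (R): R=RRRR U=WGWG F=GYGY D=YBYB B=WBWB
After move 2 (U'): U=GGWW F=OOGY R=GYRR B=RRWB L=WBOO
After move 3 (R): R=RGRY U=GOWY F=OBGB D=YWYR B=WRGB
After move 4 (R): R=RRYG U=GBWB F=OWGR D=YGYW B=YROB
After move 5 (F): F=GORW U=GBOB R=WRBG D=YRYW L=WYOG
After move 6 (U): U=OGBB F=WRRW R=YRBG B=WYOB L=GOOG
After move 7 (F'): F=RWWR U=OGYB R=RRYG D=OGYW L=GBOB
Query 1: R[0] = R
Query 2: R[2] = Y
Query 3: B[2] = O
Query 4: F[2] = W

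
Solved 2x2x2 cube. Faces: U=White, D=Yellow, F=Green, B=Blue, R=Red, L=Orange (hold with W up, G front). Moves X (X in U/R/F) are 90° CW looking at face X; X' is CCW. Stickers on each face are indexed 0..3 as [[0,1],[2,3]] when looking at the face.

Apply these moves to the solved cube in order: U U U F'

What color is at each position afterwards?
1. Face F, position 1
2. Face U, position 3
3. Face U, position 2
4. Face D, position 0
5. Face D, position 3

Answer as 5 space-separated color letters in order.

After move 1 (U): U=WWWW F=RRGG R=BBRR B=OOBB L=GGOO
After move 2 (U): U=WWWW F=BBGG R=OORR B=GGBB L=RROO
After move 3 (U): U=WWWW F=OOGG R=GGRR B=RRBB L=BBOO
After move 4 (F'): F=OGOG U=WWGR R=YGYR D=BOYY L=BWOW
Query 1: F[1] = G
Query 2: U[3] = R
Query 3: U[2] = G
Query 4: D[0] = B
Query 5: D[3] = Y

Answer: G R G B Y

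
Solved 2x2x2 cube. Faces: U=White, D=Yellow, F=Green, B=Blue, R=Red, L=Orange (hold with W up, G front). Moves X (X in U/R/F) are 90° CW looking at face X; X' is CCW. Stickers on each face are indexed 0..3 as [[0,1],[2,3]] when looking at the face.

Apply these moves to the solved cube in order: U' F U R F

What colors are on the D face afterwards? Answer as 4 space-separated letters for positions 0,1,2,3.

Answer: R W Y B

Derivation:
After move 1 (U'): U=WWWW F=OOGG R=GGRR B=RRBB L=BBOO
After move 2 (F): F=GOGO U=WWOB R=WGWR D=RGYY L=BYOY
After move 3 (U): U=OWBW F=WGGO R=RRWR B=BYBB L=GOOY
After move 4 (R): R=WRRR U=OGBO F=WGGY D=RBYB B=WYWB
After move 5 (F): F=GWYG U=OGYO R=BROR D=RWYB L=GROB
Query: D face = RWYB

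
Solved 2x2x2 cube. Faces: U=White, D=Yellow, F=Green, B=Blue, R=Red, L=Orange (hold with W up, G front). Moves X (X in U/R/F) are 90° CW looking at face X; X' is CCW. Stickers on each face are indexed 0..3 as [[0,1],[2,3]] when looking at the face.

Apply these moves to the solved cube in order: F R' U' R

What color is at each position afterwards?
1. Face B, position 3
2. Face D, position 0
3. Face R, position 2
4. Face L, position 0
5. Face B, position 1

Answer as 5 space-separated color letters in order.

After move 1 (F): F=GGGG U=WWOO R=WRWR D=RRYY L=OYOY
After move 2 (R'): R=RRWW U=WBOB F=GWGO D=RGYG B=YBRB
After move 3 (U'): U=BBWO F=OYGO R=GWWW B=RRRB L=YBOY
After move 4 (R): R=WGWW U=BYWO F=OGGG D=RRYR B=ORBB
Query 1: B[3] = B
Query 2: D[0] = R
Query 3: R[2] = W
Query 4: L[0] = Y
Query 5: B[1] = R

Answer: B R W Y R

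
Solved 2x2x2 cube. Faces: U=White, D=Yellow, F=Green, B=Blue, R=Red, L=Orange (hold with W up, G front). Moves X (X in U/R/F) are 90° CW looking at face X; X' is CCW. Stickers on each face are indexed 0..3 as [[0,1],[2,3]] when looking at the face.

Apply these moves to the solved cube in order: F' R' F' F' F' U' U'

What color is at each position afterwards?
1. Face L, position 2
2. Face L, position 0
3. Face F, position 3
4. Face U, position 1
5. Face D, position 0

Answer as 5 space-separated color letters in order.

Answer: O R W W Y

Derivation:
After move 1 (F'): F=GGGG U=WWRR R=YRYR D=OOYY L=OWOW
After move 2 (R'): R=RRYY U=WBRB F=GWGR D=OGYG B=YBOB
After move 3 (F'): F=WRGG U=WBRY R=GROY D=WWYG L=OBOR
After move 4 (F'): F=RGWG U=WBGO R=WRWY D=BRYG L=OYOR
After move 5 (F'): F=GGRW U=WBWW R=RRBY D=YRYG L=OOOG
After move 6 (U'): U=BWWW F=OORW R=GGBY B=RROB L=YBOG
After move 7 (U'): U=WWBW F=YBRW R=OOBY B=GGOB L=RROG
Query 1: L[2] = O
Query 2: L[0] = R
Query 3: F[3] = W
Query 4: U[1] = W
Query 5: D[0] = Y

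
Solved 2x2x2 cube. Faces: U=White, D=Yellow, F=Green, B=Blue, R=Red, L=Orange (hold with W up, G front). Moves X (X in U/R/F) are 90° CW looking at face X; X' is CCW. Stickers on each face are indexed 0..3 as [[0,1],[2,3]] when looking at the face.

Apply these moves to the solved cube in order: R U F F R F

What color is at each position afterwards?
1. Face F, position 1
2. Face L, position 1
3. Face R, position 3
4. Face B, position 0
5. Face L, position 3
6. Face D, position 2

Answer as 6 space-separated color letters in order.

After move 1 (R): R=RRRR U=WGWG F=GYGY D=YBYB B=WBWB
After move 2 (U): U=WWGG F=RRGY R=WBRR B=OOWB L=GYOO
After move 3 (F): F=GRYR U=WWOY R=GBGR D=RWYB L=GYOB
After move 4 (F): F=YGRR U=WWBY R=OBYR D=GGYB L=GROW
After move 5 (R): R=YORB U=WGBR F=YGRB D=GWYO B=YOWB
After move 6 (F): F=RYBG U=WGWR R=BORB D=RYYO L=GGOW
Query 1: F[1] = Y
Query 2: L[1] = G
Query 3: R[3] = B
Query 4: B[0] = Y
Query 5: L[3] = W
Query 6: D[2] = Y

Answer: Y G B Y W Y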